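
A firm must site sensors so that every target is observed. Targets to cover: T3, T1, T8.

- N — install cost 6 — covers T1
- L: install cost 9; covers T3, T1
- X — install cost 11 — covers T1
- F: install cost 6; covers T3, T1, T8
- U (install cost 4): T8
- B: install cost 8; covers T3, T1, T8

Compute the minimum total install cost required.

6

This is a weighted set-cover instance.
F alone covers T3, T1, T8 — every target.
Total install cost: 6.
No cover costs less than 6.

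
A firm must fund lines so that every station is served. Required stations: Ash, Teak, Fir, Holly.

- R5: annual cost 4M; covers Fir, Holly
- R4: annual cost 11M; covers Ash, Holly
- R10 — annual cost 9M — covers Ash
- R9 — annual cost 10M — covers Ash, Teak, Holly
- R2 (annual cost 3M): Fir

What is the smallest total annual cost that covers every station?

13

This is a weighted set-cover instance.
The greedy cost-per-new-station heuristic would pick R5 and R9 for 14, but a cheaper cover exists.
Choose R9 and R2: together they cover Ash, Teak, Fir, Holly — every station.
Total annual cost: 10 + 3 = 13.
No cover costs less than 13.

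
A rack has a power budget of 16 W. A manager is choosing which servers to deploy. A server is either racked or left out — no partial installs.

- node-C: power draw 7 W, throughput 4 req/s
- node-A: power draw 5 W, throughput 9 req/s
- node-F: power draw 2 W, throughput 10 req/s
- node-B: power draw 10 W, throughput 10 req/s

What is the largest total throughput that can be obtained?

23

Allowing fractional choices, the relaxed optimum would be about 28.0, but servers are indivisible.
node-A + node-F: power draw 5 + 2 = 7 ≤ 16, throughput 9 + 10 = 19.
node-F + node-B: power draw 2 + 10 = 12 ≤ 16, throughput 10 + 10 = 20.
node-C + node-A + node-F: power draw 7 + 5 + 2 = 14 ≤ 16, throughput 4 + 9 + 10 = 23.
Best is node-C, node-A, and node-F with total throughput 23.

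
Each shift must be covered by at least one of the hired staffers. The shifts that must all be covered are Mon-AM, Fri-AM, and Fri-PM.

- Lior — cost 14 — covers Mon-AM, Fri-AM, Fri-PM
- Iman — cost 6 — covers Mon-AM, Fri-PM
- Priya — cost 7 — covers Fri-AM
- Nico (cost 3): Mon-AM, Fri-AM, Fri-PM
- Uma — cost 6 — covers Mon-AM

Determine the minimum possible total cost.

Nico alone covers Mon-AM, Fri-AM, Fri-PM — every shift.
Total cost: 3.
No cover costs less than 3.

3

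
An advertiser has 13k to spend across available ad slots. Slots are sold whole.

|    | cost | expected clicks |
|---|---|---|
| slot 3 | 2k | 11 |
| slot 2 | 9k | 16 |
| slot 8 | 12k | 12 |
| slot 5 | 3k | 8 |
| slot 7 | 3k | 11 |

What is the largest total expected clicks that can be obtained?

30

This is an integer program with binary decision variables.
slot 3 + slot 2: cost 2 + 9 = 11 ≤ 13, expected clicks 11 + 16 = 27.
slot 2 + slot 7: cost 9 + 3 = 12 ≤ 13, expected clicks 16 + 11 = 27.
slot 3 + slot 5 + slot 7: cost 2 + 3 + 3 = 8 ≤ 13, expected clicks 11 + 8 + 11 = 30.
Best is slot 3, slot 5, and slot 7 with total expected clicks 30.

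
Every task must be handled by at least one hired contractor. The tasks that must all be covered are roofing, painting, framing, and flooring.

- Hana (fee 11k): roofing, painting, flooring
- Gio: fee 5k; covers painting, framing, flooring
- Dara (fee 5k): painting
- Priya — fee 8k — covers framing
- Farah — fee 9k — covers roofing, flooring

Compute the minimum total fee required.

This is an integer covering problem.
Choose Gio and Farah: together they cover roofing, painting, framing, flooring — every task.
Total fee: 5 + 9 = 14.
No cover costs less than 14.

14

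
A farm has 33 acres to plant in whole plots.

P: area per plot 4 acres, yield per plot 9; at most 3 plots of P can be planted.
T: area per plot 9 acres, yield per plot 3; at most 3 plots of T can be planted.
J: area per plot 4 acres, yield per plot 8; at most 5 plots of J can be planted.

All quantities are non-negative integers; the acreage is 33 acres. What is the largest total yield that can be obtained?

67

3×P and 4×J: area 28 ≤ 33, yield 3·9 + 4·8 = 59.
3×P and 5×J: area 32 ≤ 33, yield 3·9 + 5·8 = 67.
Best is 67.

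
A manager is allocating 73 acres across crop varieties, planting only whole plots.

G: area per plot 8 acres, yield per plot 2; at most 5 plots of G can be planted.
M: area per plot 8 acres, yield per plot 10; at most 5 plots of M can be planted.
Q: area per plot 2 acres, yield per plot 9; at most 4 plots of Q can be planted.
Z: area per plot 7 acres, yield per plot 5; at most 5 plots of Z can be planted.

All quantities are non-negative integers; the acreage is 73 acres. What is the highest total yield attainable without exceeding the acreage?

101

5×M, 4×Q, and 3×Z: area 69 ≤ 73, yield 5·10 + 4·9 + 3·5 = 101.
1×G, 5×M, 4×Q, and 2×Z: area 70 ≤ 73, yield 1·2 + 5·10 + 4·9 + 2·5 = 98.
Best is 101.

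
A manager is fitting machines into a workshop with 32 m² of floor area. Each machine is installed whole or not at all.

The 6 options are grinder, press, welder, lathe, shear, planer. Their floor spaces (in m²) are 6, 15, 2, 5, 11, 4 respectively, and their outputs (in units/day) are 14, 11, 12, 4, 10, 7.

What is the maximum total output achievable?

48

This is a 0-1 knapsack instance.
grinder + press + welder + planer: floor space 6 + 15 + 2 + 4 = 27 ≤ 32, output 14 + 11 + 12 + 7 = 44.
grinder + press + welder + lathe + planer: floor space 6 + 15 + 2 + 5 + 4 = 32 ≤ 32, output 14 + 11 + 12 + 4 + 7 = 48.
grinder + welder + lathe + shear + planer: floor space 6 + 2 + 5 + 11 + 4 = 28 ≤ 32, output 14 + 12 + 4 + 10 + 7 = 47.
Best is grinder, press, welder, lathe, and planer with total output 48.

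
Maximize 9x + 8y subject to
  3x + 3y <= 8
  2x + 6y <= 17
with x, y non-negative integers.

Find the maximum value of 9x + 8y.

Relaxing integrality, the LP optimum is 24.00 at (x,y) = (2.67, 0), which is not an integer point.
(x,y)=(2,0): 3·2+3·0=6≤8, 2·2+6·0=4≤17, objective 18.
(x,y)=(1,1): 3·1+3·1=6≤8, 2·1+6·1=8≤17, objective 17.
(x,y)=(1,0): 3·1+3·0=3≤8, 2·1+6·0=2≤17, objective 9.
Maximum is 18 at (x,y)=(2,0).

18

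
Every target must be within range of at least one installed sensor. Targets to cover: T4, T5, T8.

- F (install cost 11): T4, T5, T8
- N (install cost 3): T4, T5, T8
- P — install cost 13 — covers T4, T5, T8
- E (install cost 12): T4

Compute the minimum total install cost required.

N alone covers T4, T5, T8 — every target.
Total install cost: 3.
No cover costs less than 3.

3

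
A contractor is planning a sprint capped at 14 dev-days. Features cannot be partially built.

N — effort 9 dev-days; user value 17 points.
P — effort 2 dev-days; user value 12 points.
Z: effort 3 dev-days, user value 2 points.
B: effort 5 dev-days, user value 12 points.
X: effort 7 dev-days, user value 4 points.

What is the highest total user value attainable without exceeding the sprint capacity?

This is a 0-1 knapsack instance.
Allowing fractional choices, the relaxed optimum would be about 37.2, but features are indivisible.
N + P: effort 9 + 2 = 11 ≤ 14, user value 17 + 12 = 29.
N + P + Z: effort 9 + 2 + 3 = 14 ≤ 14, user value 17 + 12 + 2 = 31.
Best is N, P, and Z with total user value 31.

31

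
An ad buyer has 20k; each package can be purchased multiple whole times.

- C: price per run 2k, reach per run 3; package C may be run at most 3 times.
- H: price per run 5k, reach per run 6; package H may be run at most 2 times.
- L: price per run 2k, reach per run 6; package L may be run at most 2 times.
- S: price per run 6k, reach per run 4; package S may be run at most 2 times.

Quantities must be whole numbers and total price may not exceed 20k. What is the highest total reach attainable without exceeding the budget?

33

3×C, 2×H, and 2×L: price 20 ≤ 20, reach 3·3 + 2·6 + 2·6 = 33.
2×C, 2×H, and 2×L: price 18 ≤ 20, reach 2·3 + 2·6 + 2·6 = 30.
Best is 33.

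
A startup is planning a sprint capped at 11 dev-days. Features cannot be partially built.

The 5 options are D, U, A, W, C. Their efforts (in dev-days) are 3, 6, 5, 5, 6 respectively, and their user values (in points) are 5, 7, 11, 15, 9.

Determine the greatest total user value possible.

This is a 0-1 knapsack instance.
Take A and W: effort 5 + 5 = 10 ≤ 11, user value 11 + 15 = 26.
No other feasible combination does better.

26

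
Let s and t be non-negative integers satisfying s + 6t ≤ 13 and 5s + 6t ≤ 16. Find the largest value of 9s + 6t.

The continuous relaxation peaks at (3.2, 0) with value 28.80; rounding to a feasible lattice point costs some objective.
(s,t)=(3,0): 1·3+6·0=3≤13, 5·3+6·0=15≤16, objective 27.
(s,t)=(2,1): 1·2+6·1=8≤13, 5·2+6·1=16≤16, objective 24.
Maximum is 27 at (s,t)=(3,0).

27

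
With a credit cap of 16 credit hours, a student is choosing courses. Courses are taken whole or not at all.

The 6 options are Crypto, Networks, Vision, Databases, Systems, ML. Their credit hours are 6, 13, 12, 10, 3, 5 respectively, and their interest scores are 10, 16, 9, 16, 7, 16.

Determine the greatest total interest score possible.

This is an integer program with binary decision variables.
Take Crypto, Systems, and ML: credit hours 6 + 3 + 5 = 14 ≤ 16, interest score 10 + 7 + 16 = 33.
No other feasible combination does better.

33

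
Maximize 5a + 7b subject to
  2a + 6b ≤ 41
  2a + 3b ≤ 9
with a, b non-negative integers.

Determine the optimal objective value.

Relaxing integrality, the LP optimum is 22.50 at (a,b) = (4.5, 0), which is not an integer point.
(a,b)=(3,1): 2·3+6·1=12≤41, 2·3+3·1=9≤9, objective 22.
(a,b)=(4,0): 2·4+6·0=8≤41, 2·4+3·0=8≤9, objective 20.
(a,b)=(2,1): 2·2+6·1=10≤41, 2·2+3·1=7≤9, objective 17.
The best lattice point is (3,1), giving 22.

22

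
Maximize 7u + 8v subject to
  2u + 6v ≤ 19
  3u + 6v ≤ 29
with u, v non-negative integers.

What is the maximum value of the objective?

Relaxing integrality, the LP optimum is 66.50 at (u,v) = (9.5, 0), which is not an integer point.
(u,v)=(9,0): 2·9+6·0=18≤19, 3·9+6·0=27≤29, objective 63.
(u,v)=(8,0): 2·8+6·0=16≤19, 3·8+6·0=24≤29, objective 56.
No feasible integer point exceeds 63.

63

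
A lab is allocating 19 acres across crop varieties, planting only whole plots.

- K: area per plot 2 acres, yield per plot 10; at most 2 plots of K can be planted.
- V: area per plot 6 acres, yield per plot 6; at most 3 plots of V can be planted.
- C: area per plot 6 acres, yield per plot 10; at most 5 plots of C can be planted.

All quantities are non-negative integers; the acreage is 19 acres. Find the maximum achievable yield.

40

This is a bounded integer knapsack.
2×K, 1×V, and 1×C: area 16 ≤ 19, yield 2·10 + 1·6 + 1·10 = 36.
2×K and 2×C: area 16 ≤ 19, yield 2·10 + 2·10 = 40.
Best is 40.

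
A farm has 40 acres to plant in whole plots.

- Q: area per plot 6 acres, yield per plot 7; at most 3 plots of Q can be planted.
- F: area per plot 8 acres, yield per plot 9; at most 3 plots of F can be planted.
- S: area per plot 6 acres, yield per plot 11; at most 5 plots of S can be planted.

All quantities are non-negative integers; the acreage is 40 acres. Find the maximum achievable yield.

64

S has the best ratio (11/6); taking only S gives at most 5×11 = 55 (stopped by the supply cap of 5).
Mixing does better — 1×F and 5×S: area 38 ≤ 40, yield 1·9 + 5·11 = 64.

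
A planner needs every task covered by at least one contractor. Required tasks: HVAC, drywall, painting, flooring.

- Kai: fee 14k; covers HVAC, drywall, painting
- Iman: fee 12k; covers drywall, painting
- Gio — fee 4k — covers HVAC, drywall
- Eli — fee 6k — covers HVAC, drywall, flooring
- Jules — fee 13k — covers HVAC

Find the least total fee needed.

18

The greedy cost-per-new-task heuristic would pick Gio, Eli, and Iman for 22, but a cheaper cover exists.
Choose Iman and Eli: together they cover HVAC, drywall, painting, flooring — every task.
Total fee: 12 + 6 = 18.
No cover costs less than 18.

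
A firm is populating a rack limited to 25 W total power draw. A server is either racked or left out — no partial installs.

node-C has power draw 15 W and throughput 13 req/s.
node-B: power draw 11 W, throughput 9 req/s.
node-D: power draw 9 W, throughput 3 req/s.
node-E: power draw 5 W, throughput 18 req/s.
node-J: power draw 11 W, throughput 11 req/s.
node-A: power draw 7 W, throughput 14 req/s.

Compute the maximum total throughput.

Take node-E, node-J, and node-A: power draw 5 + 11 + 7 = 23 ≤ 25, throughput 18 + 11 + 14 = 43.
No other feasible combination does better.

43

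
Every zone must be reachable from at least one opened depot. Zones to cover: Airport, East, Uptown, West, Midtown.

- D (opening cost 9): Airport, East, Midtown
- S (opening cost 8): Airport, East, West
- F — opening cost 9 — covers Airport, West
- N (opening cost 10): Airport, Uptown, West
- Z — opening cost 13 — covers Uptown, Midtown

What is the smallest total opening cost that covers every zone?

19

This is an integer covering problem.
The greedy cost-per-new-zone heuristic would pick S and Z for 21, but a cheaper cover exists.
Choose D and N: together they cover Airport, East, Uptown, West, Midtown — every zone.
Total opening cost: 9 + 10 = 19.
No cover costs less than 19.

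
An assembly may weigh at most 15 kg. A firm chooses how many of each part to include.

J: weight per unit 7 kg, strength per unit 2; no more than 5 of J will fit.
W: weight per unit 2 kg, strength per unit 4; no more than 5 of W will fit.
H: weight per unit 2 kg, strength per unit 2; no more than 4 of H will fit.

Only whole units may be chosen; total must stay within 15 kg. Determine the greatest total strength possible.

24

5×W and 2×H: weight 14 ≤ 15, strength 5·4 + 2·2 = 24.
4×W and 3×H: weight 14 ≤ 15, strength 4·4 + 3·2 = 22.
Best is 24.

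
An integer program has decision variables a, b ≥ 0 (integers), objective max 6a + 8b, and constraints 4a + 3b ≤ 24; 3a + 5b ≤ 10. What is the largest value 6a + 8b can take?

(a,b)=(3,0): 4·3+3·0=12≤24, 3·3+5·0=9≤10, objective 18.
(a,b)=(2,0): 4·2+3·0=8≤24, 3·2+5·0=6≤10, objective 12.
Maximum is 18 at (a,b)=(3,0).

18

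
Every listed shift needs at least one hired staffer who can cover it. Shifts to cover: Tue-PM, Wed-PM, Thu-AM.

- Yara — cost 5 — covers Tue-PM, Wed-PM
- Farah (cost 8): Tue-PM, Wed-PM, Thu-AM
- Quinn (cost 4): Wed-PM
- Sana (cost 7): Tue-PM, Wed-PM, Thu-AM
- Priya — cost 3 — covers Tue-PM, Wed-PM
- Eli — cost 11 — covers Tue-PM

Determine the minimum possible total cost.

This is a weighted set-cover instance.
The greedy cost-per-new-shift heuristic would pick Priya and Sana for 10, but a cheaper cover exists.
Sana alone covers Tue-PM, Wed-PM, Thu-AM — every shift.
Total cost: 7.
No cover costs less than 7.

7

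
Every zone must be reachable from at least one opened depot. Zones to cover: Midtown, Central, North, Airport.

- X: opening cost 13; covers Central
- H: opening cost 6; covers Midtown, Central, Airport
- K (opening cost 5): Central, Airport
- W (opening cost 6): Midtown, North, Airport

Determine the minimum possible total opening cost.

11

This is an integer covering problem.
The greedy cost-per-new-zone heuristic would pick H and W for 12, but a cheaper cover exists.
Choose K and W: together they cover Midtown, Central, North, Airport — every zone.
Total opening cost: 5 + 6 = 11.
No cover costs less than 11.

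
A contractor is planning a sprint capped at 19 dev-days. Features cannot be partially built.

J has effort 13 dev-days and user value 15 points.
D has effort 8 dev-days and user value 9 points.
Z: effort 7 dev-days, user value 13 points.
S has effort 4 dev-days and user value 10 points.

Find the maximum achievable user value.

32

Treat it as a binary knapsack problem.
Allowing fractional choices, the relaxed optimum would be about 32.2, but features are indivisible.
J + S: effort 13 + 4 = 17 ≤ 19, user value 15 + 10 = 25.
D + Z + S: effort 8 + 7 + 4 = 19 ≤ 19, user value 9 + 13 + 10 = 32.
Z + S: effort 7 + 4 = 11 ≤ 19, user value 13 + 10 = 23.
Best is D, Z, and S with total user value 32.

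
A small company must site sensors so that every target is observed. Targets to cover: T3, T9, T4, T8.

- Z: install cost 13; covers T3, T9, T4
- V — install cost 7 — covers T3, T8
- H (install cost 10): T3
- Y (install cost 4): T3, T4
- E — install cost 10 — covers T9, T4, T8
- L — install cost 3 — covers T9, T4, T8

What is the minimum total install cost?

Choose Y and L: together they cover T3, T9, T4, T8 — every target.
Total install cost: 4 + 3 = 7.
No cover costs less than 7.

7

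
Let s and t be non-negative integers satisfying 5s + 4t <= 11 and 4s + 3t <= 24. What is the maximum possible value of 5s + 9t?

Relaxing integrality, the LP optimum is 24.75 at (s,t) = (0, 2.75), which is not an integer point.
(s,t)=(0,2): 5·0+4·2=8≤11, 4·0+3·2=6≤24, objective 18.
(s,t)=(1,1): 5·1+4·1=9≤11, 4·1+3·1=7≤24, objective 14.
(s,t)=(0,1): 5·0+4·1=4≤11, 4·0+3·1=3≤24, objective 9.
Maximum is 18 at (s,t)=(0,2).

18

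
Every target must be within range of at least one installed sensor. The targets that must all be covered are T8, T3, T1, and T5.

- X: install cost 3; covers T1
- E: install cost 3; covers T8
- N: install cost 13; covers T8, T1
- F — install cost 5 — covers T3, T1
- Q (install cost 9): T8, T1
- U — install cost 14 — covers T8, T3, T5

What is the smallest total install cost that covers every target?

17

This is an integer covering problem.
The greedy cost-per-new-target heuristic would pick F, E, and U for 22, but a cheaper cover exists.
Choose X and U: together they cover T8, T3, T1, T5 — every target.
Total install cost: 3 + 14 = 17.
No cover costs less than 17.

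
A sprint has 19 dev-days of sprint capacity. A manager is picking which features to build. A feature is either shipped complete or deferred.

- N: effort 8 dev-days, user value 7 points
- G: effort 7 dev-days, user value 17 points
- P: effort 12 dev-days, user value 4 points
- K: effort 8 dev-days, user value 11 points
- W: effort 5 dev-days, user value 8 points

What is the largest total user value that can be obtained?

28

Take G and K: effort 7 + 8 = 15 ≤ 19, user value 17 + 11 = 28.
No other feasible combination does better.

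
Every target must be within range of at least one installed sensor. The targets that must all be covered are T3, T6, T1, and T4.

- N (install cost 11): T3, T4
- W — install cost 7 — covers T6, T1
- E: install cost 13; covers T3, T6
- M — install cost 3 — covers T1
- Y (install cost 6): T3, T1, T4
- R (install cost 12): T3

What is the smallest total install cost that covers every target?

Choose W and Y: together they cover T3, T6, T1, T4 — every target.
Total install cost: 7 + 6 = 13.
No cover costs less than 13.

13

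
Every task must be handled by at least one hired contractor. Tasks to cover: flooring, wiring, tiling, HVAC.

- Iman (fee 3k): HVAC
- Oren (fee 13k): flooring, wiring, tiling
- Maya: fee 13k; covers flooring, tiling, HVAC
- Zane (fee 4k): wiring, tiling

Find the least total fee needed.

16

Choose Iman and Oren: together they cover flooring, wiring, tiling, HVAC — every task.
Total fee: 3 + 13 = 16.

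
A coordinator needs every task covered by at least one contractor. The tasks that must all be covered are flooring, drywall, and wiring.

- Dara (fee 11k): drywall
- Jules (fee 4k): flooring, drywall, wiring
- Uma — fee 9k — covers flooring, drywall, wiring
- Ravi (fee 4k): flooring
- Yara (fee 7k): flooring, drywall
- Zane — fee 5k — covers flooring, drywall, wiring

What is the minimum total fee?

This is an integer covering problem.
Jules alone covers flooring, drywall, wiring — every task.
Total fee: 4.

4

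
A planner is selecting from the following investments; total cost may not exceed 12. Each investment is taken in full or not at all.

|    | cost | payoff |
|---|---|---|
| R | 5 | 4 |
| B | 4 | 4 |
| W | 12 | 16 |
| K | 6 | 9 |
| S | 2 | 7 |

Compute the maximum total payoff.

20

B + K + S: cost 4 + 6 + 2 = 12 ≤ 12, payoff 4 + 9 + 7 = 20.
K + S: cost 6 + 2 = 8 ≤ 12, payoff 9 + 7 = 16.
W: cost 12 ≤ 12, payoff 16.
Best is B, K, and S with total payoff 20.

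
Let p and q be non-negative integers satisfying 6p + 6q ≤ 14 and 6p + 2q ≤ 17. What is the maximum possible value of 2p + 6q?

(p,q)=(0,2) is feasible, giving 12.
(p,q)=(1,1) is feasible, giving 8.
(p,q)=(0,1) is feasible, giving 6.
Maximum is 12 at (p,q)=(0,2).

12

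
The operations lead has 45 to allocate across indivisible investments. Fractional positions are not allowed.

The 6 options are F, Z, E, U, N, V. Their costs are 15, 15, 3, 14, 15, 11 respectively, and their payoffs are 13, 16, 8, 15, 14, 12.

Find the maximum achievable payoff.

51

This is a 0-1 knapsack instance.
Allowing fractional choices, the relaxed optimum would be about 52.9, but investments are indivisible.
Z + E + U + V: cost 15 + 3 + 14 + 11 = 43 ≤ 45, payoff 16 + 8 + 15 + 12 = 51.
Z + E + N + V: cost 15 + 3 + 15 + 11 = 44 ≤ 45, payoff 16 + 8 + 14 + 12 = 50.
E + U + N + V: cost 3 + 14 + 15 + 11 = 43 ≤ 45, payoff 8 + 15 + 14 + 12 = 49.
Best is Z, E, U, and V with total payoff 51.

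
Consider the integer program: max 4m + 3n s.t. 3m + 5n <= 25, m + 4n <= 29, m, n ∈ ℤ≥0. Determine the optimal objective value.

32

(m,n)=(8,0): 3·8+5·0=24≤25, 1·8+4·0=8≤29, objective 32.
(m,n)=(7,0): 3·7+5·0=21≤25, 1·7+4·0=7≤29, objective 28.
No feasible integer point exceeds 32.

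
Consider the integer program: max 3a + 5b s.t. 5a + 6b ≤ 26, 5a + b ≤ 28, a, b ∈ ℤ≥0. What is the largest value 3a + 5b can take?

20

Relaxing integrality, the LP optimum is 21.67 at (a,b) = (0, 4.33), which is not an integer point.
(a,b)=(0,4): 5·0+6·4=24≤26, 5·0+1·4=4≤28, objective 20.
(a,b)=(1,3): 5·1+6·3=23≤26, 5·1+1·3=8≤28, objective 18.
No feasible integer point exceeds 20.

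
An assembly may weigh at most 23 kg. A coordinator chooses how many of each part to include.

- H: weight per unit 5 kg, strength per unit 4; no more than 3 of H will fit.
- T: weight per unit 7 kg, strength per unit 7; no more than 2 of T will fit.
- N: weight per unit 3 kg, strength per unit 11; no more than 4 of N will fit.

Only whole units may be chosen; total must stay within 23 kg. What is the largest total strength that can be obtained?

This is a bounded integer knapsack.
Take 2×H and 4×N: weight 22 ≤ 23, strength 2·4 + 4·11 = 52.
N has the best ratio (11/3) and is taken to its limit of 4; remaining capacity is filled optimally with the others.

52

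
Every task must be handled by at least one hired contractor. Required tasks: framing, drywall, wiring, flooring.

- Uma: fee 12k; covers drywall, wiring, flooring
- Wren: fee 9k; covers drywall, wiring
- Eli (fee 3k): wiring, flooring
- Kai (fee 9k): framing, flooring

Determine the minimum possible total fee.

The greedy cost-per-new-task heuristic would pick Eli, Wren, and Kai for 21, but a cheaper cover exists.
Choose Wren and Kai: together they cover framing, drywall, wiring, flooring — every task.
Total fee: 9 + 9 = 18.
No cover costs less than 18.

18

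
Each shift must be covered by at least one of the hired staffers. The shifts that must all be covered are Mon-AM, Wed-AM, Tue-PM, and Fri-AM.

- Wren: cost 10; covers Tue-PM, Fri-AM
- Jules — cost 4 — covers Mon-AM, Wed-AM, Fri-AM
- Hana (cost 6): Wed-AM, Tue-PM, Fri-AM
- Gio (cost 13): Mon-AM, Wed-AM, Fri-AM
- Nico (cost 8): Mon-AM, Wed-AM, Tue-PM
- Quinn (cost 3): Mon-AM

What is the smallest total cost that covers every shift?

The greedy cost-per-new-shift heuristic would pick Jules and Hana for 10, but a cheaper cover exists.
Choose Hana and Quinn: together they cover Mon-AM, Wed-AM, Tue-PM, Fri-AM — every shift.
Total cost: 6 + 3 = 9.
No cover costs less than 9.

9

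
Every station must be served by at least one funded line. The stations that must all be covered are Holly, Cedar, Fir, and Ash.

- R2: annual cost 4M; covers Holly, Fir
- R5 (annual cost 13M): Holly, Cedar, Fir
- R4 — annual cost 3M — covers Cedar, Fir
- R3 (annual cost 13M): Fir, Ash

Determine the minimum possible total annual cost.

This is an integer covering problem.
Choose R2, R4, and R3: together they cover Holly, Cedar, Fir, Ash — every station.
Total annual cost: 4 + 3 + 13 = 20.
No cover costs less than 20.

20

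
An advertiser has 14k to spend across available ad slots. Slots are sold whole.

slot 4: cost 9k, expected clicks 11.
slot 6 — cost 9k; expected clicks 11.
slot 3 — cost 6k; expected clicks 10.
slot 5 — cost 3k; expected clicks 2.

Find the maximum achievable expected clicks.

Treat it as a binary knapsack problem.
Allowing fractional choices, the relaxed optimum would be about 19.8, but ad slots are indivisible.
slot 4 + slot 5: cost 9 + 3 = 12 ≤ 14, expected clicks 11 + 2 = 13.
slot 6 + slot 5: cost 9 + 3 = 12 ≤ 14, expected clicks 11 + 2 = 13.
slot 3 + slot 5: cost 6 + 3 = 9 ≤ 14, expected clicks 10 + 2 = 12.
The maximum expected clicks is 13; one optimal choice is slot 4 and slot 5.

13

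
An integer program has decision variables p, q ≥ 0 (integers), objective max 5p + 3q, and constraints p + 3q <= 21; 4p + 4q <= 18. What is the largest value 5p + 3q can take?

Relaxing integrality, the LP optimum is 22.50 at (p,q) = (4.5, 0), which is not an integer point.
(p,q)=(4,0): 1·4+3·0=4≤21, 4·4+4·0=16≤18, objective 20.
(p,q)=(3,1): 1·3+3·1=6≤21, 4·3+4·1=16≤18, objective 18.
The best lattice point is (4,0), giving 20.

20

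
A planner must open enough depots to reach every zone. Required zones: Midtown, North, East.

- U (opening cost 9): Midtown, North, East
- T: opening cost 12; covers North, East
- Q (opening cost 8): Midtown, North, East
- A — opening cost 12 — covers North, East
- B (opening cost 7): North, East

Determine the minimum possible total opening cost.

Q alone covers Midtown, North, East — every zone.
Total opening cost: 8.
No cover costs less than 8.

8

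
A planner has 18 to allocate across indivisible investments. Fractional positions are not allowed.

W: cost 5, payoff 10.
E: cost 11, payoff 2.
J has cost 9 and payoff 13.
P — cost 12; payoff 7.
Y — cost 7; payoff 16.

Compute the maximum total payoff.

This is a 0-1 knapsack instance.
Allowing fractional choices, the relaxed optimum would be about 34.7, but investments are indivisible.
W + Y: cost 5 + 7 = 12 ≤ 18, payoff 10 + 16 = 26.
J + Y: cost 9 + 7 = 16 ≤ 18, payoff 13 + 16 = 29.
Best is J and Y with total payoff 29.

29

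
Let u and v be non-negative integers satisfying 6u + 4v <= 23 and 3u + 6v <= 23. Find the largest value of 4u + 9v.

31

Relaxing integrality, the LP optimum is 34.50 at (u,v) = (0, 3.83), which is not an integer point.
(u,v)=(1,3): 6·1+4·3=18≤23, 3·1+6·3=21≤23, objective 31.
(u,v)=(0,3): 6·0+4·3=12≤23, 3·0+6·3=18≤23, objective 27.
(u,v)=(2,2): 6·2+4·2=20≤23, 3·2+6·2=18≤23, objective 26.
Maximum is 31 at (u,v)=(1,3).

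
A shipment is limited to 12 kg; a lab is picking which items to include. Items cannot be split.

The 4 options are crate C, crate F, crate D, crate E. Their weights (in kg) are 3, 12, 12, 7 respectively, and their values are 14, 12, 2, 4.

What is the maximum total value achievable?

18

This is a 0-1 knapsack instance.
Allowing fractional choices, the relaxed optimum would be about 23.0, but items are indivisible.
crate C: weight 3 ≤ 12, value 14.
crate C + crate E: weight 3 + 7 = 10 ≤ 12, value 14 + 4 = 18.
Best is crate C and crate E with total value 18.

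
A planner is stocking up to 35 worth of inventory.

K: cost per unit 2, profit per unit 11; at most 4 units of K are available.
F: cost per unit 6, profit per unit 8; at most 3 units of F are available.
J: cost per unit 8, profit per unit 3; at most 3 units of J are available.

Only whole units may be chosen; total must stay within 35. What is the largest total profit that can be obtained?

4×K and 3×F: cost 26 ≤ 35, profit 4·11 + 3·8 = 68.
4×K, 3×F, and 1×J: cost 34 ≤ 35, profit 4·11 + 3·8 + 1·3 = 71.
Best is 71.

71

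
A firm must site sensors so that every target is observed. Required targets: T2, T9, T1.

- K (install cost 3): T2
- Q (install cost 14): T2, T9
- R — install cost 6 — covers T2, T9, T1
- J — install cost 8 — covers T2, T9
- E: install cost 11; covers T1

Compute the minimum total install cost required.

This is a weighted set-cover instance.
R alone covers T2, T9, T1 — every target.
Total install cost: 6.
No cover costs less than 6.

6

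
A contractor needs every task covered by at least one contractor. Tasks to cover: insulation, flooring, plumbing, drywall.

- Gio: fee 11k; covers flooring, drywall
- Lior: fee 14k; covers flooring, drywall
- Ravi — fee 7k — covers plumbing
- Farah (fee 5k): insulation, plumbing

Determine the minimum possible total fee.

Choose Gio and Farah: together they cover insulation, flooring, plumbing, drywall — every task.
Total fee: 11 + 5 = 16.
No cover costs less than 16.

16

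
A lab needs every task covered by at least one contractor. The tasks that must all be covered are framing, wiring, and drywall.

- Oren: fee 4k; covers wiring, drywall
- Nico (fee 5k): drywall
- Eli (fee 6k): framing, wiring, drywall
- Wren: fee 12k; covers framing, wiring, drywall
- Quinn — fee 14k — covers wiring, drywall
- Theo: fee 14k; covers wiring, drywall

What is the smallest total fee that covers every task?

This is an integer covering problem.
The greedy cost-per-new-task heuristic would pick Oren and Eli for 10, but a cheaper cover exists.
Eli alone covers framing, wiring, drywall — every task.
Total fee: 6.
No cover costs less than 6.

6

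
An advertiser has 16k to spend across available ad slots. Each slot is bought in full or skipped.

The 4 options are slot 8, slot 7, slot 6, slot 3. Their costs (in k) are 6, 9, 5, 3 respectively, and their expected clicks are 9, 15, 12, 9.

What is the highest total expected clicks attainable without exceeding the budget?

Allowing fractional choices, the relaxed optimum would be about 34.3, but ad slots are indivisible.
slot 7 + slot 6: cost 9 + 5 = 14 ≤ 16, expected clicks 15 + 12 = 27.
slot 8 + slot 6 + slot 3: cost 6 + 5 + 3 = 14 ≤ 16, expected clicks 9 + 12 + 9 = 30.
slot 7 + slot 3: cost 9 + 3 = 12 ≤ 16, expected clicks 15 + 9 = 24.
Best is slot 8, slot 6, and slot 3 with total expected clicks 30.

30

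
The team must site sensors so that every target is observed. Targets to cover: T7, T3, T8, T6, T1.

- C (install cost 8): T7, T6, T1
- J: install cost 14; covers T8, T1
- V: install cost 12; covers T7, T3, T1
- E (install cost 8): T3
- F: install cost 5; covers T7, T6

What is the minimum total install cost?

27

The greedy cost-per-new-target heuristic would pick F, V, and J for 31, but a cheaper cover exists.
Choose J, E, and F: together they cover T7, T3, T8, T6, T1 — every target.
Total install cost: 14 + 8 + 5 = 27.
No cover costs less than 27.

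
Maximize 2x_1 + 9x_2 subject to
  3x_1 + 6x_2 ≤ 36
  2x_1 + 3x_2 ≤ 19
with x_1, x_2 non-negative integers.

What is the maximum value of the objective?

54

(x_1,x_2)=(0,6): 3·0+6·6=36≤36, 2·0+3·6=18≤19, objective 54.
(x_1,x_2)=(1,5): 3·1+6·5=33≤36, 2·1+3·5=17≤19, objective 47.
(x_1,x_2)=(0,5): 3·0+6·5=30≤36, 2·0+3·5=15≤19, objective 45.
The best lattice point is (0,6), giving 54.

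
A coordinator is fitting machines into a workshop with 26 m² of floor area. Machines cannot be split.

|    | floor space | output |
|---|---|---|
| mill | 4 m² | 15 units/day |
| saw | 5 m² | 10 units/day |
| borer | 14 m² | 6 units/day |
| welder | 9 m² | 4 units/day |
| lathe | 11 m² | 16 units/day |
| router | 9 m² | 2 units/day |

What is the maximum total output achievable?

Allowing fractional choices, the relaxed optimum would be about 43.7, but machines are indivisible.
mill + welder + lathe: floor space 4 + 9 + 11 = 24 ≤ 26, output 15 + 4 + 16 = 35.
mill + saw + lathe: floor space 4 + 5 + 11 = 20 ≤ 26, output 15 + 10 + 16 = 41.
mill + lathe + router: floor space 4 + 11 + 9 = 24 ≤ 26, output 15 + 16 + 2 = 33.
Best is mill, saw, and lathe with total output 41.

41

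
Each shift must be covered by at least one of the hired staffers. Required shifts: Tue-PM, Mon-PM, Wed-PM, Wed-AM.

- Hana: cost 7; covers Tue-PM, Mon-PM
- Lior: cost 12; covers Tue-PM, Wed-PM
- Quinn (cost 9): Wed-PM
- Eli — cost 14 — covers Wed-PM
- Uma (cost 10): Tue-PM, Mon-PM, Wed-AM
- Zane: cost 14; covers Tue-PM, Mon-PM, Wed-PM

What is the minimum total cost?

This is a weighted set-cover instance.
Choose Quinn and Uma: together they cover Tue-PM, Mon-PM, Wed-PM, Wed-AM — every shift.
Total cost: 9 + 10 = 19.
No cover costs less than 19.

19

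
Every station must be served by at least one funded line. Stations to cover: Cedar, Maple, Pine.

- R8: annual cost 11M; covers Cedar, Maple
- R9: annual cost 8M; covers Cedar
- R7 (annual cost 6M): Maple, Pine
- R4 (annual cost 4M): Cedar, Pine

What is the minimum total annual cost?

This is a weighted set-cover instance.
Choose R7 and R4: together they cover Cedar, Maple, Pine — every station.
Total annual cost: 6 + 4 = 10.
No cover costs less than 10.

10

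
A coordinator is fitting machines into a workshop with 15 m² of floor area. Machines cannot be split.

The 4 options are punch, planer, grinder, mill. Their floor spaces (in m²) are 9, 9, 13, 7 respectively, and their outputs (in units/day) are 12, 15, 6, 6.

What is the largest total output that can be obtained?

15

Take planer: floor space 9 ≤ 15, output 15.
No other feasible combination does better.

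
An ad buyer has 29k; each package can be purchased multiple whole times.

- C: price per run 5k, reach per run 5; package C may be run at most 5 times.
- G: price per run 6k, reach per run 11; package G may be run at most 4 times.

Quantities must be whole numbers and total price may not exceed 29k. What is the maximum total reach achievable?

Take 1×C and 4×G: price 29 ≤ 29, reach 1·5 + 4·11 = 49.
G has the best ratio (11/6) and is taken to its limit of 4; remaining capacity is filled optimally with the others.

49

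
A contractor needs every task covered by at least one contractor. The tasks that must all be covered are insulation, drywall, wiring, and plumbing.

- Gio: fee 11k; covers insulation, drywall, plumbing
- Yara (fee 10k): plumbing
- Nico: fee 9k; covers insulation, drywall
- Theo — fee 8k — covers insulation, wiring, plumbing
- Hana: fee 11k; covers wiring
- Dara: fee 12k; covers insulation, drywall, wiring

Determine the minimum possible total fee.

17

Choose Nico and Theo: together they cover insulation, drywall, wiring, plumbing — every task.
Total fee: 9 + 8 = 17.
No cover costs less than 17.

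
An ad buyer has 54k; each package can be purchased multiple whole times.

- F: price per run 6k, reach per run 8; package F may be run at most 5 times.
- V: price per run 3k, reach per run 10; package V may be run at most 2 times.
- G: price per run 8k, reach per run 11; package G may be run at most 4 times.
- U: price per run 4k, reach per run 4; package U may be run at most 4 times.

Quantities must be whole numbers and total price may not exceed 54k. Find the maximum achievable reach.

Take 4×F, 2×V, and 3×G: price 54 ≤ 54, reach 4·8 + 2·10 + 3·11 = 85.
V has the best ratio (10/3) and is taken to its limit of 2; remaining capacity is filled optimally with the others.

85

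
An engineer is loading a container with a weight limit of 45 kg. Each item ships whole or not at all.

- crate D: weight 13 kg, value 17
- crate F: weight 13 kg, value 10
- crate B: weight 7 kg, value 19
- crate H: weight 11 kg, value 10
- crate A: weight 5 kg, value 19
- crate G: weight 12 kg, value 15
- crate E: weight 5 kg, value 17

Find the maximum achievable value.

87

Take crate D, crate B, crate A, crate G, and crate E: weight 13 + 7 + 5 + 12 + 5 = 42 ≤ 45, value 17 + 19 + 19 + 15 + 17 = 87.
No other feasible combination does better.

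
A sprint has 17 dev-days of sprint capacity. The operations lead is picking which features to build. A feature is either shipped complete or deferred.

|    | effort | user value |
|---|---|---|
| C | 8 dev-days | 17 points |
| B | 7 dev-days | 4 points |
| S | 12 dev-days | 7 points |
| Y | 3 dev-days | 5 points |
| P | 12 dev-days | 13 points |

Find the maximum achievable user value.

C + Y: effort 8 + 3 = 11 ≤ 17, user value 17 + 5 = 22.
Y + P: effort 3 + 12 = 15 ≤ 17, user value 5 + 13 = 18.
C + B: effort 8 + 7 = 15 ≤ 17, user value 17 + 4 = 21.
Best is C and Y with total user value 22.

22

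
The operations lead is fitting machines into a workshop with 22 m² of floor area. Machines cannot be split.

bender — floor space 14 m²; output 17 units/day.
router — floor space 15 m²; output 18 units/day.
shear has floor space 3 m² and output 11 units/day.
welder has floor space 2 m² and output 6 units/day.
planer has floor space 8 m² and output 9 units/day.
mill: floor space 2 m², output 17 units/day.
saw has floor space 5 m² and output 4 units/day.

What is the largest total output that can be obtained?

52

This is an integer program with binary decision variables.
Take router, shear, welder, and mill: floor space 15 + 3 + 2 + 2 = 22 ≤ 22, output 18 + 11 + 6 + 17 = 52.
No other feasible combination does better.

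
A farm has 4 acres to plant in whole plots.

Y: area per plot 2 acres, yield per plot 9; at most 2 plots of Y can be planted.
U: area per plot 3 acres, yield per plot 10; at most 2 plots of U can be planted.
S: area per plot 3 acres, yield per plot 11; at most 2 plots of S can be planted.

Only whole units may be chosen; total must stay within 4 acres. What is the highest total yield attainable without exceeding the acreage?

Take 2×Y: area 4 ≤ 4, yield 2·9 = 18.
Y has the best ratio (9/2) and is taken to its limit of 2; remaining capacity is filled optimally with the others.

18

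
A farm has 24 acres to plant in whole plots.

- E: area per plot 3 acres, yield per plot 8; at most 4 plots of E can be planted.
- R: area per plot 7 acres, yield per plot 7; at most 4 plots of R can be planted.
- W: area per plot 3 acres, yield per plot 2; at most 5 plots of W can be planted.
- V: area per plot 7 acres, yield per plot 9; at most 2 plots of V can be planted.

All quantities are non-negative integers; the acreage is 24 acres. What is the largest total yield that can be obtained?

43

E has the best ratio (8/3); taking only E gives at most 4×8 = 32 (stopped by the supply cap of 4).
Mixing does better — 4×E, 1×W, and 1×V: area 22 ≤ 24, yield 4·8 + 1·2 + 1·9 = 43.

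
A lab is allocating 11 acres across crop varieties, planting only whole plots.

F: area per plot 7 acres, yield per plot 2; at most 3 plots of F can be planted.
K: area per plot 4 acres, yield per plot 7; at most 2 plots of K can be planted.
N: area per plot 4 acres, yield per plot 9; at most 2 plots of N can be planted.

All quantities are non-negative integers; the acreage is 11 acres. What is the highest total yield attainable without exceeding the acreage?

18

2×N: area 8 ≤ 11, yield 2·9 = 18.
1×K and 1×N: area 8 ≤ 11, yield 1·7 + 1·9 = 16.
Best is 18.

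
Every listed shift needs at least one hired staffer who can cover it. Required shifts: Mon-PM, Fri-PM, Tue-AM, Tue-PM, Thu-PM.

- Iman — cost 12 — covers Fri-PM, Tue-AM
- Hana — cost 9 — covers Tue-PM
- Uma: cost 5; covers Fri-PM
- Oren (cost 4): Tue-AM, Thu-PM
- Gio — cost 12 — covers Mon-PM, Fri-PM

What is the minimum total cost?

The greedy cost-per-new-shift heuristic would pick Oren, Uma, Hana, and Gio for 30, but a cheaper cover exists.
Choose Hana, Oren, and Gio: together they cover Mon-PM, Fri-PM, Tue-AM, Tue-PM, Thu-PM — every shift.
Total cost: 9 + 4 + 12 = 25.
No cover costs less than 25.

25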